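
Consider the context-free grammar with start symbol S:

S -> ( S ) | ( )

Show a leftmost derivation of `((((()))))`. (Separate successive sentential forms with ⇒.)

S ⇒ (S) ⇒ ((S)) ⇒ (((S))) ⇒ ((((S)))) ⇒ ((((()))))

S ⇒ (S)   [S -> ( S )]
(S) ⇒ ((S))   [S -> ( S )]
((S)) ⇒ (((S)))   [S -> ( S )]
(((S))) ⇒ ((((S))))   [S -> ( S )]
((((S)))) ⇒ ((((()))))   [S -> ( )]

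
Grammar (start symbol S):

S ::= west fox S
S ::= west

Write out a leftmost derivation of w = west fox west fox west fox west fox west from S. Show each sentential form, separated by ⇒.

S ⇒ west fox S ⇒ west fox west fox S ⇒ west fox west fox west fox S ⇒ west fox west fox west fox west fox S ⇒ west fox west fox west fox west fox west

S ⇒ west fox S   [S ::= west fox S]
west fox S ⇒ west fox west fox S   [S ::= west fox S]
west fox west fox S ⇒ west fox west fox west fox S   [S ::= west fox S]
west fox west fox west fox S ⇒ west fox west fox west fox west fox S   [S ::= west fox S]
west fox west fox west fox west fox S ⇒ west fox west fox west fox west fox west   [S ::= west]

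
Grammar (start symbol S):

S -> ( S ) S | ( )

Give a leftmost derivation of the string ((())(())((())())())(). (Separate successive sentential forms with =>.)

S => (S)S => ((S)S)S => ((())S)S => ((())(S)S)S => ((())(())S)S => ((())(())(S)S)S => ((())(())((S)S)S)S => ((())(())((())S)S)S => ((())(())((())())S)S => ((())(())((())())())S => ((())(())((())())())()

S => (S)S   [S -> ( S ) S]
(S)S => ((S)S)S   [S -> ( S ) S]
((S)S)S => ((())S)S   [S -> ( )]
((())S)S => ((())(S)S)S   [S -> ( S ) S]
((())(S)S)S => ((())(())S)S   [S -> ( )]
((())(())S)S => ((())(())(S)S)S   [S -> ( S ) S]
((())(())(S)S)S => ((())(())((S)S)S)S   [S -> ( S ) S]
((())(())((S)S)S)S => ((())(())((())S)S)S   [S -> ( )]
((())(())((())S)S)S => ((())(())((())())S)S   [S -> ( )]
((())(())((())())S)S => ((())(())((())())())S   [S -> ( )]
((())(())((())())())S => ((())(())((())())())()   [S -> ( )]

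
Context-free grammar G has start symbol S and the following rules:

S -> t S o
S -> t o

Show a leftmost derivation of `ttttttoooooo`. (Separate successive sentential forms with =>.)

S => tSo => ttSoo => tttSooo => ttttSoooo => tttttSooooo => ttttttoooooo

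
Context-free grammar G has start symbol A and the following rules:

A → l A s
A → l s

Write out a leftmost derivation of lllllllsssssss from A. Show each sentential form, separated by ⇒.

A ⇒ lAs ⇒ llAss ⇒ lllAsss ⇒ llllAssss ⇒ lllllAsssss ⇒ llllllAssssss ⇒ lllllllsssssss

A ⇒ lAs   [A → l A s]
lAs ⇒ llAss   [A → l A s]
llAss ⇒ lllAsss   [A → l A s]
lllAsss ⇒ llllAssss   [A → l A s]
llllAssss ⇒ lllllAsssss   [A → l A s]
lllllAsssss ⇒ llllllAssssss   [A → l A s]
llllllAssssss ⇒ lllllllsssssss   [A → l s]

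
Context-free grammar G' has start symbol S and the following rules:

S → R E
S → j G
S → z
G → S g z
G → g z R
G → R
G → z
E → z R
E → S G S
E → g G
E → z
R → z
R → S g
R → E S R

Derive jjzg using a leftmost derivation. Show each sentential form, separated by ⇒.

S ⇒ jG   [S → j G]
jG ⇒ jR   [G → R]
jR ⇒ jSg   [R → S g]
jSg ⇒ jjGg   [S → j G]
jjGg ⇒ jjzg   [G → z]

S⇒jG⇒jR⇒jSg⇒jjGg⇒jjzg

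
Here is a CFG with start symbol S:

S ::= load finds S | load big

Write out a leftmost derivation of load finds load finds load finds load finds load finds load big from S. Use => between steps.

S => load finds S => load finds load finds S => load finds load finds load finds S => load finds load finds load finds load finds S => load finds load finds load finds load finds load finds S => load finds load finds load finds load finds load finds load big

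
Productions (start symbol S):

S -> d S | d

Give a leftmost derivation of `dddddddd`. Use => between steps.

S=>dS=>ddS=>dddS=>ddddS=>dddddS=>ddddddS=>dddddddS=>dddddddd

S => dS   [S -> d S]
dS => ddS   [S -> d S]
ddS => dddS   [S -> d S]
dddS => ddddS   [S -> d S]
ddddS => dddddS   [S -> d S]
dddddS => ddddddS   [S -> d S]
ddddddS => dddddddS   [S -> d S]
dddddddS => dddddddd   [S -> d]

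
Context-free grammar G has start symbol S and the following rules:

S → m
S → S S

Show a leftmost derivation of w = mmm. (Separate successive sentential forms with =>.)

S => SS   [S → S S]
SS => SSS   [S → S S]
SSS => mSS   [S → m]
mSS => mmS   [S → m]
mmS => mmm   [S → m]

S => SS => SSS => mSS => mmS => mmm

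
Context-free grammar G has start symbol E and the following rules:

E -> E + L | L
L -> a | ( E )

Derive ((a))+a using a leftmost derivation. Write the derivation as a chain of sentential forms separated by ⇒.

E ⇒ E+L   [E -> E + L]
E+L ⇒ L+L   [E -> L]
L+L ⇒ (E)+L   [L -> ( E )]
(E)+L ⇒ (L)+L   [E -> L]
(L)+L ⇒ ((E))+L   [L -> ( E )]
((E))+L ⇒ ((L))+L   [E -> L]
((L))+L ⇒ ((a))+L   [L -> a]
((a))+L ⇒ ((a))+a   [L -> a]

E ⇒ E+L ⇒ L+L ⇒ (E)+L ⇒ (L)+L ⇒ ((E))+L ⇒ ((L))+L ⇒ ((a))+L ⇒ ((a))+a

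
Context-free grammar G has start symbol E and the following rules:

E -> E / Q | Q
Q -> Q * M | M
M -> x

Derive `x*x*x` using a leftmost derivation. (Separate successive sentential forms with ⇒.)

E⇒Q⇒Q*M⇒Q*M*M⇒M*M*M⇒x*M*M⇒x*x*M⇒x*x*x

E ⇒ Q   [E -> Q]
Q ⇒ Q*M   [Q -> Q * M]
Q*M ⇒ Q*M*M   [Q -> Q * M]
Q*M*M ⇒ M*M*M   [Q -> M]
M*M*M ⇒ x*M*M   [M -> x]
x*M*M ⇒ x*x*M   [M -> x]
x*x*M ⇒ x*x*x   [M -> x]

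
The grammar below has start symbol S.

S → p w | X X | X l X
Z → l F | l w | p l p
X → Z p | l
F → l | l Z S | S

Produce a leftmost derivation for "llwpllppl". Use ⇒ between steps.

S ⇒ XX ⇒ ZpX ⇒ lFpX ⇒ lSpX ⇒ lXXpX ⇒ lZpXpX ⇒ llwpXpX ⇒ llwpZppX ⇒ llwplFppX ⇒ llwpllppX ⇒ llwpllppl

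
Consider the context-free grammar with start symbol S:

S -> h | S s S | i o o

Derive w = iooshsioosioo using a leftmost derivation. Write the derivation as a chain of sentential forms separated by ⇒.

S⇒SsS⇒SsSsS⇒ioosSsS⇒iooshsS⇒iooshsSsS⇒iooshsioosS⇒iooshsioosioo

S ⇒ SsS   [S -> S s S]
SsS ⇒ SsSsS   [S -> S s S]
SsSsS ⇒ ioosSsS   [S -> i o o]
ioosSsS ⇒ iooshsS   [S -> h]
iooshsS ⇒ iooshsSsS   [S -> S s S]
iooshsSsS ⇒ iooshsioosS   [S -> i o o]
iooshsioosS ⇒ iooshsioosioo   [S -> i o o]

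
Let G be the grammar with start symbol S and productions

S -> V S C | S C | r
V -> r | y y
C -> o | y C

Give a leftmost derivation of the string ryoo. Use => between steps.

S => SC => SCC => rCC => ryCC => ryoC => ryoo

S => SC   [S -> S C]
SC => SCC   [S -> S C]
SCC => rCC   [S -> r]
rCC => ryCC   [C -> y C]
ryCC => ryoC   [C -> o]
ryoC => ryoo   [C -> o]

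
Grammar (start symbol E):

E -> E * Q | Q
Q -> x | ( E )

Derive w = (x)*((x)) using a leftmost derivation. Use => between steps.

E=>E*Q=>Q*Q=>(E)*Q=>(Q)*Q=>(x)*Q=>(x)*(E)=>(x)*(Q)=>(x)*((E))=>(x)*((Q))=>(x)*((x))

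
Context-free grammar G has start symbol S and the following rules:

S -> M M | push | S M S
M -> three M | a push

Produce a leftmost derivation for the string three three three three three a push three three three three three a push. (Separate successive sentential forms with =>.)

S => M M   [S -> M M]
M M => three M M   [M -> three M]
three M M => three three M M   [M -> three M]
three three M M => three three three M M   [M -> three M]
three three three M M => three three three three M M   [M -> three M]
three three three three M M => three three three three three M M   [M -> three M]
three three three three three M M => three three three three three a push M   [M -> a push]
three three three three three a push M => three three three three three a push three M   [M -> three M]
three three three three three a push three M => three three three three three a push three three M   [M -> three M]
three three three three three a push three three M => three three three three three a push three three three M   [M -> three M]
three three three three three a push three three three M => three three three three three a push three three three three M   [M -> three M]
three three three three three a push three three three three M => three three three three three a push three three three three three M   [M -> three M]
three three three three three a push three three three three three M => three three three three three a push three three three three three a push   [M -> a push]

S => M M => three M M => three three M M => three three three M M => three three three three M M => three three three three three M M => three three three three three a push M => three three three three three a push three M => three three three three three a push three three M => three three three three three a push three three three M => three three three three three a push three three three three M => three three three three three a push three three three three three M => three three three three three a push three three three three three a push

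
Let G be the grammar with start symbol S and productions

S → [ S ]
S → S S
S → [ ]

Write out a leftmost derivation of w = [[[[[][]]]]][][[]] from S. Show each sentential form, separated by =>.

S => SS => SSS => [S]SS => [[S]]SS => [[[S]]]SS => [[[[S]]]]SS => [[[[SS]]]]SS => [[[[[]S]]]]SS => [[[[[][]]]]]SS => [[[[[][]]]]][]S => [[[[[][]]]]][][S] => [[[[[][]]]]][][[]]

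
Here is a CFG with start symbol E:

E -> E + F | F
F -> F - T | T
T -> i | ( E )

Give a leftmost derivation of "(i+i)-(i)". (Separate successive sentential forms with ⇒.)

E ⇒ F   [E -> F]
F ⇒ F-T   [F -> F - T]
F-T ⇒ T-T   [F -> T]
T-T ⇒ (E)-T   [T -> ( E )]
(E)-T ⇒ (E+F)-T   [E -> E + F]
(E+F)-T ⇒ (F+F)-T   [E -> F]
(F+F)-T ⇒ (T+F)-T   [F -> T]
(T+F)-T ⇒ (i+F)-T   [T -> i]
(i+F)-T ⇒ (i+T)-T   [F -> T]
(i+T)-T ⇒ (i+i)-T   [T -> i]
(i+i)-T ⇒ (i+i)-(E)   [T -> ( E )]
(i+i)-(E) ⇒ (i+i)-(F)   [E -> F]
(i+i)-(F) ⇒ (i+i)-(T)   [F -> T]
(i+i)-(T) ⇒ (i+i)-(i)   [T -> i]

E ⇒ F ⇒ F-T ⇒ T-T ⇒ (E)-T ⇒ (E+F)-T ⇒ (F+F)-T ⇒ (T+F)-T ⇒ (i+F)-T ⇒ (i+T)-T ⇒ (i+i)-T ⇒ (i+i)-(E) ⇒ (i+i)-(F) ⇒ (i+i)-(T) ⇒ (i+i)-(i)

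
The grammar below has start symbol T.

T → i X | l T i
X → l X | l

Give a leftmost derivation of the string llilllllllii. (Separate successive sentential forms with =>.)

T => lTi => llTii => lliXii => llilXii => llillXii => llilllXii => llillllXii => llilllllXii => llillllllXii => llilllllllii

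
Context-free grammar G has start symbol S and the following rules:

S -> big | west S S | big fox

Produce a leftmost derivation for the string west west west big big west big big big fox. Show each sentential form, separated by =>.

S => west S S   [S -> west S S]
west S S => west west S S S   [S -> west S S]
west west S S S => west west west S S S S   [S -> west S S]
west west west S S S S => west west west big S S S   [S -> big]
west west west big S S S => west west west big big S S   [S -> big]
west west west big big S S => west west west big big west S S S   [S -> west S S]
west west west big big west S S S => west west west big big west big S S   [S -> big]
west west west big big west big S S => west west west big big west big big S   [S -> big]
west west west big big west big big S => west west west big big west big big big fox   [S -> big fox]

S => west S S => west west S S S => west west west S S S S => west west west big S S S => west west west big big S S => west west west big big west S S S => west west west big big west big S S => west west west big big west big big S => west west west big big west big big big fox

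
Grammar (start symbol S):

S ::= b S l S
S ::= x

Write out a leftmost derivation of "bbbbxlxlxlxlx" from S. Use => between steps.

S=>bSlS=>bbSlSlS=>bbbSlSlSlS=>bbbbSlSlSlSlS=>bbbbxlSlSlSlS=>bbbbxlxlSlSlS=>bbbbxlxlxlSlS=>bbbbxlxlxlxlS=>bbbbxlxlxlxlx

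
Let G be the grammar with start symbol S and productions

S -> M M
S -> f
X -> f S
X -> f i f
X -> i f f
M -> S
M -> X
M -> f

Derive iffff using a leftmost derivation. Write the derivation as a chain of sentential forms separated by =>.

S => MM   [S -> M M]
MM => XM   [M -> X]
XM => iffM   [X -> i f f]
iffM => iffX   [M -> X]
iffX => ifffS   [X -> f S]
ifffS => iffff   [S -> f]

S=>MM=>XM=>iffM=>iffX=>ifffS=>iffff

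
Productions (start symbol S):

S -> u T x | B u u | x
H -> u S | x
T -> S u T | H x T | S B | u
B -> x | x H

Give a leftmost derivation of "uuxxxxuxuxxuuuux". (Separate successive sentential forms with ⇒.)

S ⇒ uTx   [S -> u T x]
uTx ⇒ uHxTx   [T -> H x T]
uHxTx ⇒ uuSxTx   [H -> u S]
uuSxTx ⇒ uuxxTx   [S -> x]
uuxxTx ⇒ uuxxSBx   [T -> S B]
uuxxSBx ⇒ uuxxxBx   [S -> x]
uuxxxBx ⇒ uuxxxxHx   [B -> x H]
uuxxxxHx ⇒ uuxxxxuSx   [H -> u S]
uuxxxxuSx ⇒ uuxxxxuBuux   [S -> B u u]
uuxxxxuBuux ⇒ uuxxxxuxHuux   [B -> x H]
uuxxxxuxHuux ⇒ uuxxxxuxuSuux   [H -> u S]
uuxxxxuxuSuux ⇒ uuxxxxuxuBuuuux   [S -> B u u]
uuxxxxuxuBuuuux ⇒ uuxxxxuxuxHuuuux   [B -> x H]
uuxxxxuxuxHuuuux ⇒ uuxxxxuxuxxuuuux   [H -> x]

S⇒uTx⇒uHxTx⇒uuSxTx⇒uuxxTx⇒uuxxSBx⇒uuxxxBx⇒uuxxxxHx⇒uuxxxxuSx⇒uuxxxxuBuux⇒uuxxxxuxHuux⇒uuxxxxuxuSuux⇒uuxxxxuxuBuuuux⇒uuxxxxuxuxHuuuux⇒uuxxxxuxuxxuuuux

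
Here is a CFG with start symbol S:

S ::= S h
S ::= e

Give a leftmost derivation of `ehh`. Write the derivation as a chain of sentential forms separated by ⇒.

S ⇒ Sh   [S ::= S h]
Sh ⇒ Shh   [S ::= S h]
Shh ⇒ ehh   [S ::= e]

S ⇒ Sh ⇒ Shh ⇒ ehh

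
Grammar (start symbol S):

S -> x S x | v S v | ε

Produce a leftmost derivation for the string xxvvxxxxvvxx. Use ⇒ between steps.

S ⇒ xSx   [S -> x S x]
xSx ⇒ xxSxx   [S -> x S x]
xxSxx ⇒ xxvSvxx   [S -> v S v]
xxvSvxx ⇒ xxvvSvvxx   [S -> v S v]
xxvvSvvxx ⇒ xxvvxSxvvxx   [S -> x S x]
xxvvxSxvvxx ⇒ xxvvxxSxxvvxx   [S -> x S x]
xxvvxxSxxvvxx ⇒ xxvvxxxxvvxx   [S -> ε]

S⇒xSx⇒xxSxx⇒xxvSvxx⇒xxvvSvvxx⇒xxvvxSxvvxx⇒xxvvxxSxxvvxx⇒xxvvxxxxvvxx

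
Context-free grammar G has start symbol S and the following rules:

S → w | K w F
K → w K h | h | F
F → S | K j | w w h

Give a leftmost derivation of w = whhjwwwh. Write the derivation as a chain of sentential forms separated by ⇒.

S ⇒ KwF ⇒ FwF ⇒ KjwF ⇒ wKhjwF ⇒ whhjwF ⇒ whhjwwwh

S ⇒ KwF   [S → K w F]
KwF ⇒ FwF   [K → F]
FwF ⇒ KjwF   [F → K j]
KjwF ⇒ wKhjwF   [K → w K h]
wKhjwF ⇒ whhjwF   [K → h]
whhjwF ⇒ whhjwwwh   [F → w w h]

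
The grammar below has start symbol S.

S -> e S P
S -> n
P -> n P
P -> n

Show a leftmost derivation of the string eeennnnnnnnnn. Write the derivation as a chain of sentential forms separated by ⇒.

S ⇒ eSP ⇒ eeSPP ⇒ eeeSPPP ⇒ eeenPPP ⇒ eeennPPP ⇒ eeennnPPP ⇒ eeennnnPPP ⇒ eeennnnnPPP ⇒ eeennnnnnPP ⇒ eeennnnnnnPP ⇒ eeennnnnnnnPP ⇒ eeennnnnnnnnP ⇒ eeennnnnnnnnn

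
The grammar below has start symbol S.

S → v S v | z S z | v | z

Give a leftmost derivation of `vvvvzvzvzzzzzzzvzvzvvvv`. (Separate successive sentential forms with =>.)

S => vSv   [S → v S v]
vSv => vvSvv   [S → v S v]
vvSvv => vvvSvvv   [S → v S v]
vvvSvvv => vvvvSvvvv   [S → v S v]
vvvvSvvvv => vvvvzSzvvvv   [S → z S z]
vvvvzSzvvvv => vvvvzvSvzvvvv   [S → v S v]
vvvvzvSvzvvvv => vvvvzvzSzvzvvvv   [S → z S z]
vvvvzvzSzvzvvvv => vvvvzvzvSvzvzvvvv   [S → v S v]
vvvvzvzvSvzvzvvvv => vvvvzvzvzSzvzvzvvvv   [S → z S z]
vvvvzvzvzSzvzvzvvvv => vvvvzvzvzzSzzvzvzvvvv   [S → z S z]
vvvvzvzvzzSzzvzvzvvvv => vvvvzvzvzzzSzzzvzvzvvvv   [S → z S z]
vvvvzvzvzzzSzzzvzvzvvvv => vvvvzvzvzzzzzzzvzvzvvvv   [S → z]

S => vSv => vvSvv => vvvSvvv => vvvvSvvvv => vvvvzSzvvvv => vvvvzvSvzvvvv => vvvvzvzSzvzvvvv => vvvvzvzvSvzvzvvvv => vvvvzvzvzSzvzvzvvvv => vvvvzvzvzzSzzvzvzvvvv => vvvvzvzvzzzSzzzvzvzvvvv => vvvvzvzvzzzzzzzvzvzvvvv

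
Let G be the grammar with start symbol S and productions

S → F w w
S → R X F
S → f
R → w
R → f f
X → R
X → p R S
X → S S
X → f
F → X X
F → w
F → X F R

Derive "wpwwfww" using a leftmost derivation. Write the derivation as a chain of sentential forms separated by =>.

S => RXF   [S → R X F]
RXF => wXF   [R → w]
wXF => wpRSF   [X → p R S]
wpRSF => wpwSF   [R → w]
wpwSF => wpwRXFF   [S → R X F]
wpwRXFF => wpwwXFF   [R → w]
wpwwXFF => wpwwfFF   [X → f]
wpwwfFF => wpwwfwF   [F → w]
wpwwfwF => wpwwfww   [F → w]

S=>RXF=>wXF=>wpRSF=>wpwSF=>wpwRXFF=>wpwwXFF=>wpwwfFF=>wpwwfwF=>wpwwfww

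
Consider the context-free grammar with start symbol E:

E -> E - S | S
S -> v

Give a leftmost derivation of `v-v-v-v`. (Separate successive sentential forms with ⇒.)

E ⇒ E-S   [E -> E - S]
E-S ⇒ E-S-S   [E -> E - S]
E-S-S ⇒ E-S-S-S   [E -> E - S]
E-S-S-S ⇒ S-S-S-S   [E -> S]
S-S-S-S ⇒ v-S-S-S   [S -> v]
v-S-S-S ⇒ v-v-S-S   [S -> v]
v-v-S-S ⇒ v-v-v-S   [S -> v]
v-v-v-S ⇒ v-v-v-v   [S -> v]

E ⇒ E-S ⇒ E-S-S ⇒ E-S-S-S ⇒ S-S-S-S ⇒ v-S-S-S ⇒ v-v-S-S ⇒ v-v-v-S ⇒ v-v-v-v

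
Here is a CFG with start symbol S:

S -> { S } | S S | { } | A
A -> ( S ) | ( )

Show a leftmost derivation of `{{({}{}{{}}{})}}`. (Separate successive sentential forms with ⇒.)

S ⇒ {S}   [S -> { S }]
{S} ⇒ {{S}}   [S -> { S }]
{{S}} ⇒ {{A}}   [S -> A]
{{A}} ⇒ {{(S)}}   [A -> ( S )]
{{(S)}} ⇒ {{(SS)}}   [S -> S S]
{{(SS)}} ⇒ {{(SSS)}}   [S -> S S]
{{(SSS)}} ⇒ {{(SSSS)}}   [S -> S S]
{{(SSSS)}} ⇒ {{({}SSS)}}   [S -> { }]
{{({}SSS)}} ⇒ {{({}{}SS)}}   [S -> { }]
{{({}{}SS)}} ⇒ {{({}{}{S}S)}}   [S -> { S }]
{{({}{}{S}S)}} ⇒ {{({}{}{{}}S)}}   [S -> { }]
{{({}{}{{}}S)}} ⇒ {{({}{}{{}}{})}}   [S -> { }]

S ⇒ {S} ⇒ {{S}} ⇒ {{A}} ⇒ {{(S)}} ⇒ {{(SS)}} ⇒ {{(SSS)}} ⇒ {{(SSSS)}} ⇒ {{({}SSS)}} ⇒ {{({}{}SS)}} ⇒ {{({}{}{S}S)}} ⇒ {{({}{}{{}}S)}} ⇒ {{({}{}{{}}{})}}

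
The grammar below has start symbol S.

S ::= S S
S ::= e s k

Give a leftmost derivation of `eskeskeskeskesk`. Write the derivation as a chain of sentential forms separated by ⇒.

S ⇒ SS   [S ::= S S]
SS ⇒ SSS   [S ::= S S]
SSS ⇒ SSSS   [S ::= S S]
SSSS ⇒ SSSSS   [S ::= S S]
SSSSS ⇒ eskSSSS   [S ::= e s k]
eskSSSS ⇒ eskeskSSS   [S ::= e s k]
eskeskSSS ⇒ eskeskeskSS   [S ::= e s k]
eskeskeskSS ⇒ eskeskeskeskS   [S ::= e s k]
eskeskeskeskS ⇒ eskeskeskeskesk   [S ::= e s k]

S ⇒ SS ⇒ SSS ⇒ SSSS ⇒ SSSSS ⇒ eskSSSS ⇒ eskeskSSS ⇒ eskeskeskSS ⇒ eskeskeskeskS ⇒ eskeskeskeskesk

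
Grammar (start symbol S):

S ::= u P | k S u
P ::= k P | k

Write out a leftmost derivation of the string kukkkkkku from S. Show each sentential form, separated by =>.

S=>kSu=>kuPu=>kukPu=>kukkPu=>kukkkPu=>kukkkkPu=>kukkkkkPu=>kukkkkkku

S => kSu   [S ::= k S u]
kSu => kuPu   [S ::= u P]
kuPu => kukPu   [P ::= k P]
kukPu => kukkPu   [P ::= k P]
kukkPu => kukkkPu   [P ::= k P]
kukkkPu => kukkkkPu   [P ::= k P]
kukkkkPu => kukkkkkPu   [P ::= k P]
kukkkkkPu => kukkkkkku   [P ::= k]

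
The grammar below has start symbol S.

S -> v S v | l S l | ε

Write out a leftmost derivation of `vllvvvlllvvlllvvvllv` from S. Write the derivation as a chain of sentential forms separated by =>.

S => vSv   [S -> v S v]
vSv => vlSlv   [S -> l S l]
vlSlv => vllSllv   [S -> l S l]
vllSllv => vllvSvllv   [S -> v S v]
vllvSvllv => vllvvSvvllv   [S -> v S v]
vllvvSvvllv => vllvvvSvvvllv   [S -> v S v]
vllvvvSvvvllv => vllvvvlSlvvvllv   [S -> l S l]
vllvvvlSlvvvllv => vllvvvllSllvvvllv   [S -> l S l]
vllvvvllSllvvvllv => vllvvvlllSlllvvvllv   [S -> l S l]
vllvvvlllSlllvvvllv => vllvvvlllvSvlllvvvllv   [S -> v S v]
vllvvvlllvSvlllvvvllv => vllvvvlllvvlllvvvllv   [S -> ε]

S => vSv => vlSlv => vllSllv => vllvSvllv => vllvvSvvllv => vllvvvSvvvllv => vllvvvlSlvvvllv => vllvvvllSllvvvllv => vllvvvlllSlllvvvllv => vllvvvlllvSvlllvvvllv => vllvvvlllvvlllvvvllv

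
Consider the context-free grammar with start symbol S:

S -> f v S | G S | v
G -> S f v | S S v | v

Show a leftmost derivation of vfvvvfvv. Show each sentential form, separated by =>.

S=>GS=>SfvS=>GSfvS=>vSfvS=>vfvSfvS=>vfvGSfvS=>vfvvSfvS=>vfvvvfvS=>vfvvvfvv

S => GS   [S -> G S]
GS => SfvS   [G -> S f v]
SfvS => GSfvS   [S -> G S]
GSfvS => vSfvS   [G -> v]
vSfvS => vfvSfvS   [S -> f v S]
vfvSfvS => vfvGSfvS   [S -> G S]
vfvGSfvS => vfvvSfvS   [G -> v]
vfvvSfvS => vfvvvfvS   [S -> v]
vfvvvfvS => vfvvvfvv   [S -> v]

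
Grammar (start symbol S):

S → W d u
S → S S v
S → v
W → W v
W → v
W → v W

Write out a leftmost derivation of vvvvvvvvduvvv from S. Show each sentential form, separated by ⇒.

S⇒SSv⇒SSvSv⇒vSvSv⇒vWduvSv⇒vvWduvSv⇒vvWvduvSv⇒vvvWvduvSv⇒vvvvWvduvSv⇒vvvvvWvduvSv⇒vvvvvvWvduvSv⇒vvvvvvvvduvSv⇒vvvvvvvvduvvv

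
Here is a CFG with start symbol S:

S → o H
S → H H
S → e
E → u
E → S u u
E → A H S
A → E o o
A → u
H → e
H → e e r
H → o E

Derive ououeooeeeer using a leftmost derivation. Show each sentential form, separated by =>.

S=>HH=>oEH=>oAHSH=>oEooHSH=>oAHSooHSH=>ouHSooHSH=>ouoESooHSH=>ououSooHSH=>ououeooHSH=>ououeooeSH=>ououeooeeH=>ououeooeeeer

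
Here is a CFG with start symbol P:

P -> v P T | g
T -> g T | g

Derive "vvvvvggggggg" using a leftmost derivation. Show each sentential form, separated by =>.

P => vPT => vvPTT => vvvPTTT => vvvvPTTTT => vvvvvPTTTTT => vvvvvgTTTTT => vvvvvggTTTT => vvvvvgggTTT => vvvvvggggTTT => vvvvvgggggTT => vvvvvggggggT => vvvvvggggggg

P => vPT   [P -> v P T]
vPT => vvPTT   [P -> v P T]
vvPTT => vvvPTTT   [P -> v P T]
vvvPTTT => vvvvPTTTT   [P -> v P T]
vvvvPTTTT => vvvvvPTTTTT   [P -> v P T]
vvvvvPTTTTT => vvvvvgTTTTT   [P -> g]
vvvvvgTTTTT => vvvvvggTTTT   [T -> g]
vvvvvggTTTT => vvvvvgggTTT   [T -> g]
vvvvvgggTTT => vvvvvggggTTT   [T -> g T]
vvvvvggggTTT => vvvvvgggggTT   [T -> g]
vvvvvgggggTT => vvvvvggggggT   [T -> g]
vvvvvggggggT => vvvvvggggggg   [T -> g]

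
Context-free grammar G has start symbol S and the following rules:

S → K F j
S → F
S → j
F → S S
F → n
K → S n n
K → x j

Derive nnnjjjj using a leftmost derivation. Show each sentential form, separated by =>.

S => F => SS => KFjS => SnnFjS => FnnFjS => nnnFjS => nnnSSjS => nnnjSjS => nnnjjjS => nnnjjjj

S => F   [S → F]
F => SS   [F → S S]
SS => KFjS   [S → K F j]
KFjS => SnnFjS   [K → S n n]
SnnFjS => FnnFjS   [S → F]
FnnFjS => nnnFjS   [F → n]
nnnFjS => nnnSSjS   [F → S S]
nnnSSjS => nnnjSjS   [S → j]
nnnjSjS => nnnjjjS   [S → j]
nnnjjjS => nnnjjjj   [S → j]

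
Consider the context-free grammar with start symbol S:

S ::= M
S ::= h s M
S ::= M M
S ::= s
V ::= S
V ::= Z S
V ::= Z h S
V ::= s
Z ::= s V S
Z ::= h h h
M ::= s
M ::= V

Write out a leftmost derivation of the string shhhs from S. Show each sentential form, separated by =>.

S => MM   [S ::= M M]
MM => sM   [M ::= s]
sM => sV   [M ::= V]
sV => sZS   [V ::= Z S]
sZS => shhhS   [Z ::= h h h]
shhhS => shhhs   [S ::= s]

S=>MM=>sM=>sV=>sZS=>shhhS=>shhhs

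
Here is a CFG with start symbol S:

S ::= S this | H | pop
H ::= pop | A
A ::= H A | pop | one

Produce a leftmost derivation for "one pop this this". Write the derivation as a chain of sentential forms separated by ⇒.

S ⇒ S this   [S ::= S this]
S this ⇒ S this this   [S ::= S this]
S this this ⇒ H this this   [S ::= H]
H this this ⇒ A this this   [H ::= A]
A this this ⇒ H A this this   [A ::= H A]
H A this this ⇒ A A this this   [H ::= A]
A A this this ⇒ one A this this   [A ::= one]
one A this this ⇒ one pop this this   [A ::= pop]

S ⇒ S this ⇒ S this this ⇒ H this this ⇒ A this this ⇒ H A this this ⇒ A A this this ⇒ one A this this ⇒ one pop this this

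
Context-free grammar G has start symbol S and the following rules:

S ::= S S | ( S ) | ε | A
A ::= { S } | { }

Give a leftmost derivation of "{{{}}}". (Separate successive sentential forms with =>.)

S => A => {S} => {A} => {{S}} => {{A}} => {{{}}}

S => A   [S ::= A]
A => {S}   [A ::= { S }]
{S} => {A}   [S ::= A]
{A} => {{S}}   [A ::= { S }]
{{S}} => {{A}}   [S ::= A]
{{A}} => {{{}}}   [A ::= { }]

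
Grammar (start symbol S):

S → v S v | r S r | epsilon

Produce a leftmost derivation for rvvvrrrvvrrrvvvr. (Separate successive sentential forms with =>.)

S=>rSr=>rvSvr=>rvvSvvr=>rvvvSvvvr=>rvvvrSrvvvr=>rvvvrrSrrvvvr=>rvvvrrrSrrrvvvr=>rvvvrrrvSvrrrvvvr=>rvvvrrrvvrrrvvvr

S => rSr   [S → r S r]
rSr => rvSvr   [S → v S v]
rvSvr => rvvSvvr   [S → v S v]
rvvSvvr => rvvvSvvvr   [S → v S v]
rvvvSvvvr => rvvvrSrvvvr   [S → r S r]
rvvvrSrvvvr => rvvvrrSrrvvvr   [S → r S r]
rvvvrrSrrvvvr => rvvvrrrSrrrvvvr   [S → r S r]
rvvvrrrSrrrvvvr => rvvvrrrvSvrrrvvvr   [S → v S v]
rvvvrrrvSvrrrvvvr => rvvvrrrvvrrrvvvr   [S → epsilon]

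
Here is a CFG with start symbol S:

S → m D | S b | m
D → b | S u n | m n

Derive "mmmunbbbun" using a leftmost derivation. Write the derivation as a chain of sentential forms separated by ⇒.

S ⇒ mD   [S → m D]
mD ⇒ mSun   [D → S u n]
mSun ⇒ mSbun   [S → S b]
mSbun ⇒ mSbbun   [S → S b]
mSbbun ⇒ mSbbbun   [S → S b]
mSbbbun ⇒ mmDbbbun   [S → m D]
mmDbbbun ⇒ mmSunbbbun   [D → S u n]
mmSunbbbun ⇒ mmmunbbbun   [S → m]

S ⇒ mD ⇒ mSun ⇒ mSbun ⇒ mSbbun ⇒ mSbbbun ⇒ mmDbbbun ⇒ mmSunbbbun ⇒ mmmunbbbun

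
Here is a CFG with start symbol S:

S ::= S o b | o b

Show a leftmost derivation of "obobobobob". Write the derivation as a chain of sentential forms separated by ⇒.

S ⇒ Sob   [S ::= S o b]
Sob ⇒ Sobob   [S ::= S o b]
Sobob ⇒ Sobobob   [S ::= S o b]
Sobobob ⇒ Sobobobob   [S ::= S o b]
Sobobobob ⇒ obobobobob   [S ::= o b]

S⇒Sob⇒Sobob⇒Sobobob⇒Sobobobob⇒obobobobob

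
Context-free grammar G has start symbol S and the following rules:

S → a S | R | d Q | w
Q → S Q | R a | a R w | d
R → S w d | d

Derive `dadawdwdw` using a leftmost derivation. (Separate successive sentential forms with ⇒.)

S ⇒ dQ   [S → d Q]
dQ ⇒ daRw   [Q → a R w]
daRw ⇒ daSwdw   [R → S w d]
daSwdw ⇒ dadQwdw   [S → d Q]
dadQwdw ⇒ dadSQwdw   [Q → S Q]
dadSQwdw ⇒ dadaSQwdw   [S → a S]
dadaSQwdw ⇒ dadawQwdw   [S → w]
dadawQwdw ⇒ dadawdwdw   [Q → d]

S ⇒ dQ ⇒ daRw ⇒ daSwdw ⇒ dadQwdw ⇒ dadSQwdw ⇒ dadaSQwdw ⇒ dadawQwdw ⇒ dadawdwdw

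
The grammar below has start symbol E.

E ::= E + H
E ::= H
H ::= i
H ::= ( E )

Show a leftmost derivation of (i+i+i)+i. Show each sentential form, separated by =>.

E => E+H => H+H => (E)+H => (E+H)+H => (E+H+H)+H => (H+H+H)+H => (i+H+H)+H => (i+i+H)+H => (i+i+i)+H => (i+i+i)+i

E => E+H   [E ::= E + H]
E+H => H+H   [E ::= H]
H+H => (E)+H   [H ::= ( E )]
(E)+H => (E+H)+H   [E ::= E + H]
(E+H)+H => (E+H+H)+H   [E ::= E + H]
(E+H+H)+H => (H+H+H)+H   [E ::= H]
(H+H+H)+H => (i+H+H)+H   [H ::= i]
(i+H+H)+H => (i+i+H)+H   [H ::= i]
(i+i+H)+H => (i+i+i)+H   [H ::= i]
(i+i+i)+H => (i+i+i)+i   [H ::= i]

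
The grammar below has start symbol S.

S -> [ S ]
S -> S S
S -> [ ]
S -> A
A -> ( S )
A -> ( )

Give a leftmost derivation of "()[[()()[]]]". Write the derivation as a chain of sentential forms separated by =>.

S=>SS=>AS=>()S=>()[S]=>()[[S]]=>()[[SS]]=>()[[SSS]]=>()[[ASS]]=>()[[()SS]]=>()[[()AS]]=>()[[()()S]]=>()[[()()[]]]

S => SS   [S -> S S]
SS => AS   [S -> A]
AS => ()S   [A -> ( )]
()S => ()[S]   [S -> [ S ]]
()[S] => ()[[S]]   [S -> [ S ]]
()[[S]] => ()[[SS]]   [S -> S S]
()[[SS]] => ()[[SSS]]   [S -> S S]
()[[SSS]] => ()[[ASS]]   [S -> A]
()[[ASS]] => ()[[()SS]]   [A -> ( )]
()[[()SS]] => ()[[()AS]]   [S -> A]
()[[()AS]] => ()[[()()S]]   [A -> ( )]
()[[()()S]] => ()[[()()[]]]   [S -> [ ]]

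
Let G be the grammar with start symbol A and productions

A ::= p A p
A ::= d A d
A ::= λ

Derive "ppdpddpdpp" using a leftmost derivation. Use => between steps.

A => pAp => ppApp => ppdAdpp => ppdpApdpp => ppdpdAdpdpp => ppdpddpdpp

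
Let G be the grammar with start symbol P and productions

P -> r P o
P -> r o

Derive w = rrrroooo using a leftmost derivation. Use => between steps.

P => rPo => rrPoo => rrrPooo => rrrroooo

P => rPo   [P -> r P o]
rPo => rrPoo   [P -> r P o]
rrPoo => rrrPooo   [P -> r P o]
rrrPooo => rrrroooo   [P -> r o]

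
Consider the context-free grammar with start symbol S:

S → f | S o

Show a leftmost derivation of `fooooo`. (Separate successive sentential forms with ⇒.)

S⇒So⇒Soo⇒Sooo⇒Soooo⇒Sooooo⇒fooooo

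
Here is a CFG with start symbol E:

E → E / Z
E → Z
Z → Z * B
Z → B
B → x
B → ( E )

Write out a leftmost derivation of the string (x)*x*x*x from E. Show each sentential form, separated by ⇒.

E ⇒ Z   [E → Z]
Z ⇒ Z*B   [Z → Z * B]
Z*B ⇒ Z*B*B   [Z → Z * B]
Z*B*B ⇒ Z*B*B*B   [Z → Z * B]
Z*B*B*B ⇒ B*B*B*B   [Z → B]
B*B*B*B ⇒ (E)*B*B*B   [B → ( E )]
(E)*B*B*B ⇒ (Z)*B*B*B   [E → Z]
(Z)*B*B*B ⇒ (B)*B*B*B   [Z → B]
(B)*B*B*B ⇒ (x)*B*B*B   [B → x]
(x)*B*B*B ⇒ (x)*x*B*B   [B → x]
(x)*x*B*B ⇒ (x)*x*x*B   [B → x]
(x)*x*x*B ⇒ (x)*x*x*x   [B → x]

E ⇒ Z ⇒ Z*B ⇒ Z*B*B ⇒ Z*B*B*B ⇒ B*B*B*B ⇒ (E)*B*B*B ⇒ (Z)*B*B*B ⇒ (B)*B*B*B ⇒ (x)*B*B*B ⇒ (x)*x*B*B ⇒ (x)*x*x*B ⇒ (x)*x*x*x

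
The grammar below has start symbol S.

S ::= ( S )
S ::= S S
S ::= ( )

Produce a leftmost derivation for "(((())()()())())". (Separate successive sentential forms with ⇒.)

S ⇒ (S) ⇒ (SS) ⇒ ((S)S) ⇒ ((SS)S) ⇒ ((SSS)S) ⇒ ((SSSS)S) ⇒ (((S)SSS)S) ⇒ (((())SSS)S) ⇒ (((())()SS)S) ⇒ (((())()()S)S) ⇒ (((())()()())S) ⇒ (((())()()())())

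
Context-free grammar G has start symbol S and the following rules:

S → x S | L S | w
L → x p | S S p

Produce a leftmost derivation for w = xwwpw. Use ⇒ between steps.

S ⇒ LS ⇒ SSpS ⇒ xSSpS ⇒ xwSpS ⇒ xwwpS ⇒ xwwpw

S ⇒ LS   [S → L S]
LS ⇒ SSpS   [L → S S p]
SSpS ⇒ xSSpS   [S → x S]
xSSpS ⇒ xwSpS   [S → w]
xwSpS ⇒ xwwpS   [S → w]
xwwpS ⇒ xwwpw   [S → w]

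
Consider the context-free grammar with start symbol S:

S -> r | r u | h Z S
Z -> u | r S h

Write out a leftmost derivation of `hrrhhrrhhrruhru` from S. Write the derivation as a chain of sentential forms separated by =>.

S=>hZS=>hrShS=>hrrhS=>hrrhhZS=>hrrhhrShS=>hrrhhrrhS=>hrrhhrrhhZS=>hrrhhrrhhrShS=>hrrhhrrhhrruhS=>hrrhhrrhhrruhru

S => hZS   [S -> h Z S]
hZS => hrShS   [Z -> r S h]
hrShS => hrrhS   [S -> r]
hrrhS => hrrhhZS   [S -> h Z S]
hrrhhZS => hrrhhrShS   [Z -> r S h]
hrrhhrShS => hrrhhrrhS   [S -> r]
hrrhhrrhS => hrrhhrrhhZS   [S -> h Z S]
hrrhhrrhhZS => hrrhhrrhhrShS   [Z -> r S h]
hrrhhrrhhrShS => hrrhhrrhhrruhS   [S -> r u]
hrrhhrrhhrruhS => hrrhhrrhhrruhru   [S -> r u]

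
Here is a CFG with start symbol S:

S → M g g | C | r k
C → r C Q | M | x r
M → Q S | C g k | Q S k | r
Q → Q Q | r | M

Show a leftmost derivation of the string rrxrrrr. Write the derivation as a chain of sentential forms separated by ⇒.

S ⇒ C ⇒ rCQ ⇒ rrCQQ ⇒ rrxrQQ ⇒ rrxrQQQ ⇒ rrxrMQQ ⇒ rrxrrQQ ⇒ rrxrrrQ ⇒ rrxrrrr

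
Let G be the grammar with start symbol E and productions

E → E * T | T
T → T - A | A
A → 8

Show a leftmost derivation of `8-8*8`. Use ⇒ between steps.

E ⇒ E*T ⇒ T*T ⇒ T-A*T ⇒ A-A*T ⇒ 8-A*T ⇒ 8-8*T ⇒ 8-8*A ⇒ 8-8*8

E ⇒ E*T   [E → E * T]
E*T ⇒ T*T   [E → T]
T*T ⇒ T-A*T   [T → T - A]
T-A*T ⇒ A-A*T   [T → A]
A-A*T ⇒ 8-A*T   [A → 8]
8-A*T ⇒ 8-8*T   [A → 8]
8-8*T ⇒ 8-8*A   [T → A]
8-8*A ⇒ 8-8*8   [A → 8]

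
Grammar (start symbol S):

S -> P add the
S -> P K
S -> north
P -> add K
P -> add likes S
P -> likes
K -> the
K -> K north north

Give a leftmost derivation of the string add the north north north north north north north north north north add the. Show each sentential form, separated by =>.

S => P add the => add K add the => add K north north add the => add K north north north north add the => add K north north north north north north add the => add K north north north north north north north north add the => add K north north north north north north north north north north add the => add the north north north north north north north north north north add the

S => P add the   [S -> P add the]
P add the => add K add the   [P -> add K]
add K add the => add K north north add the   [K -> K north north]
add K north north add the => add K north north north north add the   [K -> K north north]
add K north north north north add the => add K north north north north north north add the   [K -> K north north]
add K north north north north north north add the => add K north north north north north north north north add the   [K -> K north north]
add K north north north north north north north north add the => add K north north north north north north north north north north add the   [K -> K north north]
add K north north north north north north north north north north add the => add the north north north north north north north north north north add the   [K -> the]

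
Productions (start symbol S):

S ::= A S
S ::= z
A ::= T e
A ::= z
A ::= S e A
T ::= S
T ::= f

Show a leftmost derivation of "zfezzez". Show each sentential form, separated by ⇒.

S ⇒ AS ⇒ zS ⇒ zAS ⇒ zTeS ⇒ zSeS ⇒ zASeS ⇒ zTeSeS ⇒ zfeSeS ⇒ zfeASeS ⇒ zfezSeS ⇒ zfezzeS ⇒ zfezzez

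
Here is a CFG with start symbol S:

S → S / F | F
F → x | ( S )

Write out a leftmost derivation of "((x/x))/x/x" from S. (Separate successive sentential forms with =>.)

S => S/F => S/F/F => F/F/F => (S)/F/F => (F)/F/F => ((S))/F/F => ((S/F))/F/F => ((F/F))/F/F => ((x/F))/F/F => ((x/x))/F/F => ((x/x))/x/F => ((x/x))/x/x

S => S/F   [S → S / F]
S/F => S/F/F   [S → S / F]
S/F/F => F/F/F   [S → F]
F/F/F => (S)/F/F   [F → ( S )]
(S)/F/F => (F)/F/F   [S → F]
(F)/F/F => ((S))/F/F   [F → ( S )]
((S))/F/F => ((S/F))/F/F   [S → S / F]
((S/F))/F/F => ((F/F))/F/F   [S → F]
((F/F))/F/F => ((x/F))/F/F   [F → x]
((x/F))/F/F => ((x/x))/F/F   [F → x]
((x/x))/F/F => ((x/x))/x/F   [F → x]
((x/x))/x/F => ((x/x))/x/x   [F → x]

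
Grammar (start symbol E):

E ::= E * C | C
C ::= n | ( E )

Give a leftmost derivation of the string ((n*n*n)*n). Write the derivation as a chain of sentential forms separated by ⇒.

E ⇒ C   [E ::= C]
C ⇒ (E)   [C ::= ( E )]
(E) ⇒ (E*C)   [E ::= E * C]
(E*C) ⇒ (C*C)   [E ::= C]
(C*C) ⇒ ((E)*C)   [C ::= ( E )]
((E)*C) ⇒ ((E*C)*C)   [E ::= E * C]
((E*C)*C) ⇒ ((E*C*C)*C)   [E ::= E * C]
((E*C*C)*C) ⇒ ((C*C*C)*C)   [E ::= C]
((C*C*C)*C) ⇒ ((n*C*C)*C)   [C ::= n]
((n*C*C)*C) ⇒ ((n*n*C)*C)   [C ::= n]
((n*n*C)*C) ⇒ ((n*n*n)*C)   [C ::= n]
((n*n*n)*C) ⇒ ((n*n*n)*n)   [C ::= n]

E ⇒ C ⇒ (E) ⇒ (E*C) ⇒ (C*C) ⇒ ((E)*C) ⇒ ((E*C)*C) ⇒ ((E*C*C)*C) ⇒ ((C*C*C)*C) ⇒ ((n*C*C)*C) ⇒ ((n*n*C)*C) ⇒ ((n*n*n)*C) ⇒ ((n*n*n)*n)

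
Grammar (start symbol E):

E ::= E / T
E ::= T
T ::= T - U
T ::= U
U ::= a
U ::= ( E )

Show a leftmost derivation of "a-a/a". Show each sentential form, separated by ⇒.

E ⇒ E/T   [E ::= E / T]
E/T ⇒ T/T   [E ::= T]
T/T ⇒ T-U/T   [T ::= T - U]
T-U/T ⇒ U-U/T   [T ::= U]
U-U/T ⇒ a-U/T   [U ::= a]
a-U/T ⇒ a-a/T   [U ::= a]
a-a/T ⇒ a-a/U   [T ::= U]
a-a/U ⇒ a-a/a   [U ::= a]

E ⇒ E/T ⇒ T/T ⇒ T-U/T ⇒ U-U/T ⇒ a-U/T ⇒ a-a/T ⇒ a-a/U ⇒ a-a/a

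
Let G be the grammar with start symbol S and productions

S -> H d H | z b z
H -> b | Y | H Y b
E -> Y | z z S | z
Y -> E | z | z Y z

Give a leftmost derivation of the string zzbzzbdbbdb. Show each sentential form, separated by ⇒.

S ⇒ HdH ⇒ HYbdH ⇒ HYbYbdH ⇒ YYbYbdH ⇒ zYbYbdH ⇒ zzbYbdH ⇒ zzbEbdH ⇒ zzbzzSbdH ⇒ zzbzzHdHbdH ⇒ zzbzzbdHbdH ⇒ zzbzzbdbbdH ⇒ zzbzzbdbbdb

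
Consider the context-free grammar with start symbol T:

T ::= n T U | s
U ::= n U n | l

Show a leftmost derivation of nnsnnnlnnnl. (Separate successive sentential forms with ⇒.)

T ⇒ nTU   [T ::= n T U]
nTU ⇒ nnTUU   [T ::= n T U]
nnTUU ⇒ nnsUU   [T ::= s]
nnsUU ⇒ nnsnUnU   [U ::= n U n]
nnsnUnU ⇒ nnsnnUnnU   [U ::= n U n]
nnsnnUnnU ⇒ nnsnnnUnnnU   [U ::= n U n]
nnsnnnUnnnU ⇒ nnsnnnlnnnU   [U ::= l]
nnsnnnlnnnU ⇒ nnsnnnlnnnl   [U ::= l]

T ⇒ nTU ⇒ nnTUU ⇒ nnsUU ⇒ nnsnUnU ⇒ nnsnnUnnU ⇒ nnsnnnUnnnU ⇒ nnsnnnlnnnU ⇒ nnsnnnlnnnl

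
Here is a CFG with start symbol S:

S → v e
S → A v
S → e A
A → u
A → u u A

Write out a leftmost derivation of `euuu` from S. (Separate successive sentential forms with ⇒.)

S ⇒ eA ⇒ euuA ⇒ euuu

S ⇒ eA   [S → e A]
eA ⇒ euuA   [A → u u A]
euuA ⇒ euuu   [A → u]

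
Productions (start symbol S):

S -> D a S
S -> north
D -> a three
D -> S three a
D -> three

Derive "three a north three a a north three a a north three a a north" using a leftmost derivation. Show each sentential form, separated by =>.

S => D a S => S three a a S => D a S three a a S => three a S three a a S => three a D a S three a a S => three a S three a a S three a a S => three a north three a a S three a a S => three a north three a a D a S three a a S => three a north three a a S three a a S three a a S => three a north three a a north three a a S three a a S => three a north three a a north three a a north three a a S => three a north three a a north three a a north three a a north

S => D a S   [S -> D a S]
D a S => S three a a S   [D -> S three a]
S three a a S => D a S three a a S   [S -> D a S]
D a S three a a S => three a S three a a S   [D -> three]
three a S three a a S => three a D a S three a a S   [S -> D a S]
three a D a S three a a S => three a S three a a S three a a S   [D -> S three a]
three a S three a a S three a a S => three a north three a a S three a a S   [S -> north]
three a north three a a S three a a S => three a north three a a D a S three a a S   [S -> D a S]
three a north three a a D a S three a a S => three a north three a a S three a a S three a a S   [D -> S three a]
three a north three a a S three a a S three a a S => three a north three a a north three a a S three a a S   [S -> north]
three a north three a a north three a a S three a a S => three a north three a a north three a a north three a a S   [S -> north]
three a north three a a north three a a north three a a S => three a north three a a north three a a north three a a north   [S -> north]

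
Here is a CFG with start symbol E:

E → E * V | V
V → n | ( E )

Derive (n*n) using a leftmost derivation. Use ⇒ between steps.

E ⇒ V   [E → V]
V ⇒ (E)   [V → ( E )]
(E) ⇒ (E*V)   [E → E * V]
(E*V) ⇒ (V*V)   [E → V]
(V*V) ⇒ (n*V)   [V → n]
(n*V) ⇒ (n*n)   [V → n]

E⇒V⇒(E)⇒(E*V)⇒(V*V)⇒(n*V)⇒(n*n)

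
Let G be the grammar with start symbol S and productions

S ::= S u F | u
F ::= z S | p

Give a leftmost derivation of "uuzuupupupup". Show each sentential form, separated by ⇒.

S ⇒ SuF ⇒ SuFuF ⇒ SuFuFuF ⇒ uuFuFuF ⇒ uuzSuFuF ⇒ uuzSuFuFuF ⇒ uuzSuFuFuFuF ⇒ uuzuuFuFuFuF ⇒ uuzuupuFuFuF ⇒ uuzuupupuFuF ⇒ uuzuupupupuF ⇒ uuzuupupupup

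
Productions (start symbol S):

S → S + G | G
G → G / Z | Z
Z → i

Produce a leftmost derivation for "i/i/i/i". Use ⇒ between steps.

S ⇒ G   [S → G]
G ⇒ G/Z   [G → G / Z]
G/Z ⇒ G/Z/Z   [G → G / Z]
G/Z/Z ⇒ G/Z/Z/Z   [G → G / Z]
G/Z/Z/Z ⇒ Z/Z/Z/Z   [G → Z]
Z/Z/Z/Z ⇒ i/Z/Z/Z   [Z → i]
i/Z/Z/Z ⇒ i/i/Z/Z   [Z → i]
i/i/Z/Z ⇒ i/i/i/Z   [Z → i]
i/i/i/Z ⇒ i/i/i/i   [Z → i]

S⇒G⇒G/Z⇒G/Z/Z⇒G/Z/Z/Z⇒Z/Z/Z/Z⇒i/Z/Z/Z⇒i/i/Z/Z⇒i/i/i/Z⇒i/i/i/i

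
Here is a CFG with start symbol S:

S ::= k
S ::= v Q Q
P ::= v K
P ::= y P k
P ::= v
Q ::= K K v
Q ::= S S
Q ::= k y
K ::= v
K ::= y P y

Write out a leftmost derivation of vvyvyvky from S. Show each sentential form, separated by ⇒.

S ⇒ vQQ ⇒ vKKvQ ⇒ vvKvQ ⇒ vvyPyvQ ⇒ vvyvyvQ ⇒ vvyvyvky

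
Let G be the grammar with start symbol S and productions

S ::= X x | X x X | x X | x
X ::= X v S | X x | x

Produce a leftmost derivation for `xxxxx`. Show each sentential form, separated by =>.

S => xX   [S ::= x X]
xX => xXx   [X ::= X x]
xXx => xXxx   [X ::= X x]
xXxx => xXxxx   [X ::= X x]
xXxxx => xxxxx   [X ::= x]

S => xX => xXx => xXxx => xXxxx => xxxxx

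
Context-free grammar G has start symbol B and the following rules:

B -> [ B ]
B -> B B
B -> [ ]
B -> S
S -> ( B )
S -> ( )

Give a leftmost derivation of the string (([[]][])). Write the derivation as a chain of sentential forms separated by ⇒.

B⇒S⇒(B)⇒(S)⇒((B))⇒((BB))⇒(([B]B))⇒(([[]]B))⇒(([[]][]))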